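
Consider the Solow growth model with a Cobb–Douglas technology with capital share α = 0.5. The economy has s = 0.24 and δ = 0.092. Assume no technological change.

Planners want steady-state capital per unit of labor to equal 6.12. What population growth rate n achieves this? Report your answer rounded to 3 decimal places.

Steady state requires s·f(k) = (n + δ)·k, i.e. s·k^α = (n + δ)·k.
So s / (n + δ) = (k*)^(1−α) = 6.12^0.5 = 2.4739.
Therefore n + δ = s / 2.4739 = 0.24 / 2.4739 = 0.0970, so n = 0.0970 − 0.092 = 0.0050.

n ≈ 0.005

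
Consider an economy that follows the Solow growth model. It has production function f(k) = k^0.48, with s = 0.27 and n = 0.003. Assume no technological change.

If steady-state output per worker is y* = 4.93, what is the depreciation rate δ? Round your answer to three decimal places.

Steady state requires s·f(k) = (n + δ)·k, i.e. s·k^α = (n + δ)·k.
Since y* = [s/(n + δ)]^(α/(1−α)), we have s/(n + δ) = (y*)^((1−α)/α) = 4.93^1.0833 = 5.6307.
Therefore n + δ = s / 5.6307 = 0.27 / 5.6307 = 0.0480, so δ = 0.0480 − 0.003 = 0.0450.

δ ≈ 0.045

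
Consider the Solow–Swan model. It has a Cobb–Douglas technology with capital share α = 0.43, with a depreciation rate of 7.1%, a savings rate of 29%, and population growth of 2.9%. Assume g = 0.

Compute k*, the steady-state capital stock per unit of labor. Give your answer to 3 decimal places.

k* = 6.475

Steady state requires s·f(k) = (n + δ)·k, i.e. s·k^α = (n + δ)·k.
Dividing both sides by k: k^(1−α) = s / (n + δ).
k^0.57 = 0.29 / (0.029 + 0.071) = 0.29 / 0.100 = 2.9000
k* = 2.9000^(1/0.57) ≈ 6.4748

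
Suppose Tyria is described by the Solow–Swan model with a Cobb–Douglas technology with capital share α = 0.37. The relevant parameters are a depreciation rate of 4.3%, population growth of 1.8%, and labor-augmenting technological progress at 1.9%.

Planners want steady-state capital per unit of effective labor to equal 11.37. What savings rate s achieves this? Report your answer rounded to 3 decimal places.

At the steady state, Δk = 0, so s·k^α = (n + g + δ)·k.
So s / (n + g + δ) = (k*)^(1−α) = 11.37^0.63 = 4.6252.
Therefore s = 4.6252 × (n + g + δ) = 4.6252 × 0.080 = 0.3700.

s ≈ 0.370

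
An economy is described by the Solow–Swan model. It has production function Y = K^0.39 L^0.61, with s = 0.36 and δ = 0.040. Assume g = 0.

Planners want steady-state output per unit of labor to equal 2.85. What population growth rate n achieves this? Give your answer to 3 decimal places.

n ≈ 0.030

Steady state requires s·f(k) = (n + δ)·k, i.e. s·k^α = (n + δ)·k.
Since y* = [s/(n + δ)]^(α/(1−α)), we have s/(n + δ) = (y*)^((1−α)/α) = 2.85^1.5641 = 5.1454.
Therefore n + δ = s / 5.1454 = 0.36 / 5.1454 = 0.0700, so n = 0.0700 − 0.040 = 0.0300.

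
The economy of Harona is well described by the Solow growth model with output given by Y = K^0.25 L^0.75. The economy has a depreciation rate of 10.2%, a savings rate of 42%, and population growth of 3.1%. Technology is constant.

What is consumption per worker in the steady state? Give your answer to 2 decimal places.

c* = 0.85

Steady state requires s·f(k) = (n + δ)·k, i.e. s·k^α = (n + δ)·k.
Rearranging, k^(1−α) = s / (n + δ).
k^0.75 = 0.42 / (0.031 + 0.102) = 0.42 / 0.133 = 3.1579
k* = 3.1579^(1/0.75) ≈ 4.6330
y* = (k*)^α = 4.6330^0.25 ≈ 1.4671
c* = (1 − s)·y* = (1 − 0.42) × 1.4671 ≈ 0.8509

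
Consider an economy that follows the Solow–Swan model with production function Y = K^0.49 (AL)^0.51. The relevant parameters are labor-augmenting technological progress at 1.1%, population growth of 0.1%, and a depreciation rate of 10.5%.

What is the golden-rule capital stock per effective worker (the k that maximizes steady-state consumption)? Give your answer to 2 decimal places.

The golden rule sets f'(k) = n + g + δ, i.e. α·k^(α−1) = n + g + δ.
So k^(1−α) = α / (n + g + δ) = 0.49 / 0.117 = 4.1880.
k_gold = 4.1880^(1/0.51) ≈ 16.5814

k_gold ≈ 16.58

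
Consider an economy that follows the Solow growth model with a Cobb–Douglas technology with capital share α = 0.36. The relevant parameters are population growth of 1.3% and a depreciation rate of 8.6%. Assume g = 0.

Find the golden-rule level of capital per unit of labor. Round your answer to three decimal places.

The golden rule sets f'(k) = n + δ, i.e. α·k^(α−1) = n + δ.
So k^(1−α) = α / (n + δ) = 0.36 / 0.099 = 3.6364.
k_gold = 3.6364^(1/0.64) ≈ 7.5171

k_gold ≈ 7.517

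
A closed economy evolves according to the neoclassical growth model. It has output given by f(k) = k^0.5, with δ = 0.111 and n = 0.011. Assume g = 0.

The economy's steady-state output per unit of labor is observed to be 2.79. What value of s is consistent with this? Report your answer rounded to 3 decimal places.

s ≈ 0.340

In steady state, investment equals break-even investment: s·k^α = (n + δ)·k.
Since y* = [s/(n + δ)]^(α/(1−α)), we have s/(n + δ) = (y*)^((1−α)/α) = 2.79^1 = 2.7900.
Therefore s = 2.7900 × (n + δ) = 2.7900 × 0.122 = 0.3404.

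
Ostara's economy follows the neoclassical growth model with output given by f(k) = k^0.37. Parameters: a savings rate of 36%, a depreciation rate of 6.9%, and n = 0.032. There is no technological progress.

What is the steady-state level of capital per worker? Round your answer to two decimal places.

k* = 7.52

Steady state requires s·f(k) = (n + δ)·k, i.e. s·k^α = (n + δ)·k.
Dividing both sides by k: k^(1−α) = s / (n + δ).
k^0.63 = 0.36 / (0.032 + 0.069) = 0.36 / 0.101 = 3.5644
k* = 3.5644^(1/0.63) ≈ 7.5192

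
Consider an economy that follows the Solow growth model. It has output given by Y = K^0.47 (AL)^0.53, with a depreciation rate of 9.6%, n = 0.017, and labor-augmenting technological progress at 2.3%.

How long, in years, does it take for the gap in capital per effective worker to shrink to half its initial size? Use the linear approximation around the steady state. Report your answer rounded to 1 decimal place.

Near the steady state the convergence rate is λ = (1 − α)(n + g + δ).
λ = (1 − 0.47) × 0.136 = 0.53 × 0.136 = 0.07208
Half-life = ln 2 / λ = 0.6931 / 0.07208 ≈ 9.62 years

half-life ≈ 9.6 years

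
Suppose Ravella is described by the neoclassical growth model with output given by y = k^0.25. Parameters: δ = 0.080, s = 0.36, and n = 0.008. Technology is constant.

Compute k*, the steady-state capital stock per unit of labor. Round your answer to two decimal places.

Steady state requires s·f(k) = (n + δ)·k, i.e. s·k^α = (n + δ)·k.
Rearranging, k^(1−α) = s / (n + δ).
k^0.75 = 0.36 / (0.008 + 0.080) = 0.36 / 0.088 = 4.0909
k* = 4.0909^(1/0.75) ≈ 6.5427

k* = 6.54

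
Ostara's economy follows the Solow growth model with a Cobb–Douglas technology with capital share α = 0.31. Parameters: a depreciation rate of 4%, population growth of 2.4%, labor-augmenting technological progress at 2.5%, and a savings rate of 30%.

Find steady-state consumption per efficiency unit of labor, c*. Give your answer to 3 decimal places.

At the steady state, Δk = 0, so s·k^α = (n + g + δ)·k.
Rearranging, k^(1−α) = s / (n + g + δ).
k^0.69 = 0.30 / (0.024 + 0.025 + 0.040) = 0.30 / 0.089 = 3.3708
k* = 3.3708^(1/0.69) ≈ 5.8188
y* = (k*)^α = 5.8188^0.31 ≈ 1.7262
c* = (1 − s)·y* = (1 − 0.30) × 1.7262 ≈ 1.2083

c* ≈ 1.208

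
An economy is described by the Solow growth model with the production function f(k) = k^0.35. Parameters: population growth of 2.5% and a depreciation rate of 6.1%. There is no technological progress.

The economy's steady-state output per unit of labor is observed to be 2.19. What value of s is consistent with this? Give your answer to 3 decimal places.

At the steady state, Δk = 0, so s·k^α = (n + δ)·k.
Since y* = [s/(n + δ)]^(α/(1−α)), we have s/(n + δ) = (y*)^((1−α)/α) = 2.19^1.8571 = 4.2878.
Therefore s = 4.2878 × (n + δ) = 4.2878 × 0.086 = 0.3688.

s ≈ 0.369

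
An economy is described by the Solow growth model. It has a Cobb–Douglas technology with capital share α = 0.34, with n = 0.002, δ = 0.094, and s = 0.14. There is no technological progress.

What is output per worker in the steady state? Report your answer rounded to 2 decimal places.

Steady state requires s·f(k) = (n + δ)·k, i.e. s·k^α = (n + δ)·k.
Dividing both sides by k: k^(1−α) = s / (n + δ).
k^0.66 = 0.14 / (0.002 + 0.094) = 0.14 / 0.096 = 1.4583
k* = 1.4583^(1/0.66) ≈ 1.7711
y* = (k*)^α = 1.7711^0.34 ≈ 1.2145

y* = 1.21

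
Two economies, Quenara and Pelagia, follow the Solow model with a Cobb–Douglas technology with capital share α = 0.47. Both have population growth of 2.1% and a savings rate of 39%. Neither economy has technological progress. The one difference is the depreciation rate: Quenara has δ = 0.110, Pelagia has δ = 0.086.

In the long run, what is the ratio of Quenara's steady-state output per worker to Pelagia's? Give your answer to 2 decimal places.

ratio ≈ 0.84

Steady-state y* = [s/(n + δ)]^(α/(1−α)), so the ratio is [ (s_Q/(n + δ)_Q) / (s_P/(n + δ)_P) ]^0.8868.
s_Q/(n + δ)_Q = 0.39/0.131 = 2.9771; s_P/(n + δ)_P = 0.39/0.107 = 3.6449.
Ratio = (2.9771/3.6449)^0.8868 = 0.8168^0.8868 ≈ 0.8357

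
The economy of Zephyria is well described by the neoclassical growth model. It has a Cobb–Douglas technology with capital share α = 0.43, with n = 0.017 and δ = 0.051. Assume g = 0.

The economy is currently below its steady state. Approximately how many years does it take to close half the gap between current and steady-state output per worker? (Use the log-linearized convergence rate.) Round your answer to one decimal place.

half-life ≈ 17.9 years

Near the steady state the convergence rate is λ = (1 − α)(n + δ).
λ = (1 − 0.43) × 0.068 = 0.57 × 0.068 = 0.03876
Half-life = ln 2 / λ = 0.6931 / 0.03876 ≈ 17.88 years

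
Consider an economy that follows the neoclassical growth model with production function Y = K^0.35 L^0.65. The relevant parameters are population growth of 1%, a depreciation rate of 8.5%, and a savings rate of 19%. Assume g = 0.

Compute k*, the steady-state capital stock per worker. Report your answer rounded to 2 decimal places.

At the steady state, Δk = 0, so s·k^α = (n + δ)·k.
Dividing both sides by k: k^(1−α) = s / (n + δ).
k^0.65 = 0.19 / (0.010 + 0.085) = 0.19 / 0.095 = 2.0000
k* = 2.0000^(1/0.65) ≈ 2.9048

k* ≈ 2.90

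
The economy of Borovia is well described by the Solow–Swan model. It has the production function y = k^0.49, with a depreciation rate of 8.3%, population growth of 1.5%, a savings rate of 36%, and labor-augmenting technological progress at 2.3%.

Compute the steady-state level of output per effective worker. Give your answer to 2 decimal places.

y* ≈ 2.85

Steady state requires s·f(k) = (n + g + δ)·k, i.e. s·k^α = (n + g + δ)·k.
Dividing both sides by k: k^(1−α) = s / (n + g + δ).
k^0.51 = 0.36 / (0.015 + 0.023 + 0.083) = 0.36 / 0.121 = 2.9752
k* = 2.9752^(1/0.51) ≈ 8.4813
y* = (k*)^α = 8.4813^0.49 ≈ 2.8507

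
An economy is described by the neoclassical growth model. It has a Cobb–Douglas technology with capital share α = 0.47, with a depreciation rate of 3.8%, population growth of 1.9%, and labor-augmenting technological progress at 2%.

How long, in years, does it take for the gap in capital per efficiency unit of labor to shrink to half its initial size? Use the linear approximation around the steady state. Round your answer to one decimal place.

Near the steady state the convergence rate is λ = (1 − α)(n + g + δ).
λ = (1 − 0.47) × 0.077 = 0.53 × 0.077 = 0.04081
Half-life = ln 2 / λ = 0.6931 / 0.04081 ≈ 16.98 years

t_½ ≈ 17.0 years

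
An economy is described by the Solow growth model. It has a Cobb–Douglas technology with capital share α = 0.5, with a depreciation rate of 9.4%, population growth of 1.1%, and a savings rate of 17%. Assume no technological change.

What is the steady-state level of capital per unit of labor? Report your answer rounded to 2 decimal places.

k* ≈ 2.62

At the steady state, Δk = 0, so s·k^α = (n + δ)·k.
Rearranging, k^(1−α) = s / (n + δ).
k^0.5 = 0.17 / (0.011 + 0.094) = 0.17 / 0.105 = 1.6190
k* = 1.6190^(1/0.5) ≈ 2.6212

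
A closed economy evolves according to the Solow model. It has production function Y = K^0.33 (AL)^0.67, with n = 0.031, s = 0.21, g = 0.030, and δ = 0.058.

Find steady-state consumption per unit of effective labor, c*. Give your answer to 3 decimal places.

At the steady state, Δk = 0, so s·k^α = (n + g + δ)·k.
Dividing both sides by k: k^(1−α) = s / (n + g + δ).
k^0.67 = 0.21 / (0.031 + 0.030 + 0.058) = 0.21 / 0.119 = 1.7647
k* = 1.7647^(1/0.67) ≈ 2.3343
y* = (k*)^α = 2.3343^0.33 ≈ 1.3228
c* = (1 − s)·y* = (1 − 0.21) × 1.3228 ≈ 1.0450

c* ≈ 1.045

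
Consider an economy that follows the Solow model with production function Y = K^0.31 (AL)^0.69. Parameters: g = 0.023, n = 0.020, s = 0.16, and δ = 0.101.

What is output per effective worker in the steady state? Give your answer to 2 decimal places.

y* = 1.05

Steady state requires s·f(k) = (n + g + δ)·k, i.e. s·k^α = (n + g + δ)·k.
Dividing both sides by k: k^(1−α) = s / (n + g + δ).
k^0.69 = 0.16 / (0.020 + 0.023 + 0.101) = 0.16 / 0.144 = 1.1111
k* = 1.1111^(1/0.69) ≈ 1.1650
y* = (k*)^α = 1.1650^0.31 ≈ 1.0485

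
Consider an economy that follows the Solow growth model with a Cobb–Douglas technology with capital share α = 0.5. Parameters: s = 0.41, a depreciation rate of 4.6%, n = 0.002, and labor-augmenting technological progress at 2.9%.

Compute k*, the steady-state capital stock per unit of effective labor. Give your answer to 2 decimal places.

k* ≈ 28.35

In steady state, investment equals break-even investment: s·k^α = (n + g + δ)·k.
Dividing both sides by k: k^(1−α) = s / (n + g + δ).
k^0.5 = 0.41 / (0.002 + 0.029 + 0.046) = 0.41 / 0.077 = 5.3247
k* = 5.3247^(1/0.5) ≈ 28.3524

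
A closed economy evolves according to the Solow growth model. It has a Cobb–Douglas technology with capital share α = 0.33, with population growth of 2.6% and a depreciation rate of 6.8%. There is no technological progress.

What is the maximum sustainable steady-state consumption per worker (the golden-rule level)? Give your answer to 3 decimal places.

At the golden rule, f'(k) = n + δ, so α·k^(α−1) = n + δ and k_gold = (α/(n + δ))^(1/(1−α)).
k_gold = (0.33/0.094)^(1/0.67) = 3.5106^1.4925 ≈ 6.5160
c_gold = f(k_gold) − (n + δ)·k_gold = 1.8562 − 0.094×6.5160 ≈ 1.2437

c_gold ≈ 1.244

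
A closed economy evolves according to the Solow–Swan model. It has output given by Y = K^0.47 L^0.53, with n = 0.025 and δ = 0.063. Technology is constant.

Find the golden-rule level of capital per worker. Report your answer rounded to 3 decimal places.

k_gold ≈ 23.597

The golden rule sets f'(k) = n + δ, i.e. α·k^(α−1) = n + δ.
So k^(1−α) = α / (n + δ) = 0.47 / 0.088 = 5.3409.
k_gold = 5.3409^(1/0.53) ≈ 23.5970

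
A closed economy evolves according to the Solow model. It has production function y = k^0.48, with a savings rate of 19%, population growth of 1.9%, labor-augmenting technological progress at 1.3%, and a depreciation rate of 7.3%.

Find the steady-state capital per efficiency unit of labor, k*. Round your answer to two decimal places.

k* = 3.13

In steady state, investment equals break-even investment: s·k^α = (n + g + δ)·k.
Dividing both sides by k: k^(1−α) = s / (n + g + δ).
k^0.52 = 0.19 / (0.019 + 0.013 + 0.073) = 0.19 / 0.105 = 1.8095
k* = 1.8095^(1/0.52) ≈ 3.1283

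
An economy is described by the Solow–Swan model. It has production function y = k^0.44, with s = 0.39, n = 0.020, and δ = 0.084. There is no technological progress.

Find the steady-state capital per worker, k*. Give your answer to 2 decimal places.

k* = 10.59

Steady state requires s·f(k) = (n + δ)·k, i.e. s·k^α = (n + δ)·k.
Rearranging, k^(1−α) = s / (n + δ).
k^0.56 = 0.39 / (0.020 + 0.084) = 0.39 / 0.104 = 3.7500
k* = 3.7500^(1/0.56) ≈ 10.5939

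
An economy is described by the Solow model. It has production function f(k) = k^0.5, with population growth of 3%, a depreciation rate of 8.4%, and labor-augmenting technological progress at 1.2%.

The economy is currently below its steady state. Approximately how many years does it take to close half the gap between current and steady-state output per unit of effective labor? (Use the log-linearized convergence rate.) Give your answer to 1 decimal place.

Near the steady state the convergence rate is λ = (1 − α)(n + g + δ).
λ = (1 − 0.5) × 0.126 = 0.5 × 0.126 = 0.0630
Half-life = ln 2 / λ = 0.6931 / 0.0630 ≈ 11.00 years

about 11.0 years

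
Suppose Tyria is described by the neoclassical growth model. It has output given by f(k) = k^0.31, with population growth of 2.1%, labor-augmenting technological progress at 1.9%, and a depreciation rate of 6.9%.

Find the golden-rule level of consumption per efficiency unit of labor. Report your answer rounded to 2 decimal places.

c_gold ≈ 1.10

At the golden rule, f'(k) = n + g + δ, so α·k^(α−1) = n + g + δ and k_gold = (α/(n + g + δ))^(1/(1−α)).
k_gold = (0.31/0.109)^(1/0.69) = 2.8440^1.4493 ≈ 4.5486
c_gold = f(k_gold) − (n + g + δ)·k_gold = 1.5993 − 0.109×4.5486 ≈ 1.1035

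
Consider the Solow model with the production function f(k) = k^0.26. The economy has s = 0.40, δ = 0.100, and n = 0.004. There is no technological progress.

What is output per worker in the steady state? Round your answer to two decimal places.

y* = 1.61

At the steady state, Δk = 0, so s·k^α = (n + δ)·k.
Dividing both sides by k: k^(1−α) = s / (n + δ).
k^0.74 = 0.40 / (0.004 + 0.100) = 0.40 / 0.104 = 3.8462
k* = 3.8462^(1/0.74) ≈ 6.1742
y* = (k*)^α = 6.1742^0.26 ≈ 1.6053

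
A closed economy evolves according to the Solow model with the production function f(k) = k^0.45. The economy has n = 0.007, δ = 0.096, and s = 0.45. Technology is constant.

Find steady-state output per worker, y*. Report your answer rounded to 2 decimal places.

y* = 3.34

At the steady state, Δk = 0, so s·k^α = (n + δ)·k.
Dividing both sides by k: k^(1−α) = s / (n + δ).
k^0.55 = 0.45 / (0.007 + 0.096) = 0.45 / 0.103 = 4.3689
k* = 4.3689^(1/0.55) ≈ 14.5987
y* = (k*)^α = 14.5987^0.45 ≈ 3.3415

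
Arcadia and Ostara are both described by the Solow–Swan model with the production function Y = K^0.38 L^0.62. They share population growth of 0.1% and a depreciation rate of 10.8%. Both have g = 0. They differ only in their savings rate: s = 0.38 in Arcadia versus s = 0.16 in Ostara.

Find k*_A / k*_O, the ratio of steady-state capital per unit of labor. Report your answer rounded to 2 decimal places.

ratio ≈ 4.04

Steady-state k* = [s/(n + δ)]^(1/(1−α)), so the ratio is [ (s_A/(n + δ)_A) / (s_O/(n + δ)_O) ]^1.6129.
s_A/(n + δ)_A = 0.38/0.109 = 3.4862; s_O/(n + δ)_O = 0.16/0.109 = 1.4679.
Ratio = (3.4862/1.4679)^1.6129 = 2.3750^1.6129 ≈ 4.0356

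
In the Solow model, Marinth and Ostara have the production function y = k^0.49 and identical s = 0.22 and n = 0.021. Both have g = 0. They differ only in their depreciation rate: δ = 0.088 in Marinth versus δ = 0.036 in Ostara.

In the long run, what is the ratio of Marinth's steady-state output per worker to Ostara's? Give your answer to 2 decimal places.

Steady-state y* = [s/(n + δ)]^(α/(1−α)), so the ratio is [ (s_M/(n + δ)_M) / (s_O/(n + δ)_O) ]^0.9608.
s_M/(n + δ)_M = 0.22/0.109 = 2.0183; s_O/(n + δ)_O = 0.22/0.057 = 3.8596.
Ratio = (2.0183/3.8596)^0.9608 = 0.5229^0.9608 ≈ 0.5364

ratio ≈ 0.54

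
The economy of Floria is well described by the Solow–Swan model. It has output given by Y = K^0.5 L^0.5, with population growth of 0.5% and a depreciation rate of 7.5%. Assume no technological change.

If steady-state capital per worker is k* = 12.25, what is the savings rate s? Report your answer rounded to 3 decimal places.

s ≈ 0.280

Steady state requires s·f(k) = (n + δ)·k, i.e. s·k^α = (n + δ)·k.
So s / (n + δ) = (k*)^(1−α) = 12.25^0.5 = 3.5000.
Therefore s = 3.5000 × (n + δ) = 3.5000 × 0.080 = 0.2800.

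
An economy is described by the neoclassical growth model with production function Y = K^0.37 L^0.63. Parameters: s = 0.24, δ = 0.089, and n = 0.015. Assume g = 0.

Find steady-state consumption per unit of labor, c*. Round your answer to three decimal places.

At the steady state, Δk = 0, so s·k^α = (n + δ)·k.
Dividing both sides by k: k^(1−α) = s / (n + δ).
k^0.63 = 0.24 / (0.015 + 0.089) = 0.24 / 0.104 = 2.3077
k* = 2.3077^(1/0.63) ≈ 3.7712
y* = (k*)^α = 3.7712^0.37 ≈ 1.6342
c* = (1 − s)·y* = (1 − 0.24) × 1.6342 ≈ 1.2420

c* ≈ 1.242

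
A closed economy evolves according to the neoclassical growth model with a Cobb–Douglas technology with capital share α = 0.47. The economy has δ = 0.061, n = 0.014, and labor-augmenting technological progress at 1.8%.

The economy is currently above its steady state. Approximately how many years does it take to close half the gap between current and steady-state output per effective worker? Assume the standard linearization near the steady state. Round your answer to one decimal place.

t_½ ≈ 14.1 years

Near the steady state the convergence rate is λ = (1 − α)(n + g + δ).
λ = (1 − 0.47) × 0.093 = 0.53 × 0.093 = 0.04929
Half-life = ln 2 / λ = 0.6931 / 0.04929 ≈ 14.06 years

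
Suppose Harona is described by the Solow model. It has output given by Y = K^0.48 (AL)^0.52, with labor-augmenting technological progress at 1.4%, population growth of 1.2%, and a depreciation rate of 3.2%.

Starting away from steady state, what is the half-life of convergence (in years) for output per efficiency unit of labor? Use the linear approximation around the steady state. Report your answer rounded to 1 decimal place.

t_½ ≈ 23.0 years

Near the steady state the convergence rate is λ = (1 − α)(n + g + δ).
λ = (1 − 0.48) × 0.058 = 0.52 × 0.058 = 0.03016
Half-life = ln 2 / λ = 0.6931 / 0.03016 ≈ 22.98 years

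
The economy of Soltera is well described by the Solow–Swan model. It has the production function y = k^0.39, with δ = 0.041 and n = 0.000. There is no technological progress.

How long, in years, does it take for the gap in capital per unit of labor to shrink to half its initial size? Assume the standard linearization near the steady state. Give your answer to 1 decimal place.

t_½ ≈ 27.7 years

Near the steady state the convergence rate is λ = (1 − α)(n + δ).
λ = (1 − 0.39) × 0.041 = 0.61 × 0.041 = 0.02501
Half-life = ln 2 / λ = 0.6931 / 0.02501 ≈ 27.71 years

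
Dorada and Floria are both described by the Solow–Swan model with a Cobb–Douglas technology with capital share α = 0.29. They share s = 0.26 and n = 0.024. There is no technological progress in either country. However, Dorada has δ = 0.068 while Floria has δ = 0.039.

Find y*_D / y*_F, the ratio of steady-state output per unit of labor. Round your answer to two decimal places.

y*_D / y*_F ≈ 0.86

Steady-state y* = [s/(n + δ)]^(α/(1−α)), so the ratio is [ (s_D/(n + δ)_D) / (s_F/(n + δ)_F) ]^0.4085.
s_D/(n + δ)_D = 0.26/0.092 = 2.8261; s_F/(n + δ)_F = 0.26/0.063 = 4.1270.
Ratio = (2.8261/4.1270)^0.4085 = 0.6848^0.4085 ≈ 0.8567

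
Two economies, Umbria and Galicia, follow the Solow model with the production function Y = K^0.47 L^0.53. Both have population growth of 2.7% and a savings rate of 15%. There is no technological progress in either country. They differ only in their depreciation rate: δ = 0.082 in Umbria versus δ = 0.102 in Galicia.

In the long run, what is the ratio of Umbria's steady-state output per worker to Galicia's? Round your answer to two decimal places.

Steady-state y* = [s/(n + δ)]^(α/(1−α)), so the ratio is [ (s_U/(n + δ)_U) / (s_G/(n + δ)_G) ]^0.8868.
s_U/(n + δ)_U = 0.15/0.109 = 1.3761; s_G/(n + δ)_G = 0.15/0.129 = 1.1628.
Ratio = (1.3761/1.1628)^0.8868 = 1.1834^0.8868 ≈ 1.1611

y*_U / y*_G ≈ 1.16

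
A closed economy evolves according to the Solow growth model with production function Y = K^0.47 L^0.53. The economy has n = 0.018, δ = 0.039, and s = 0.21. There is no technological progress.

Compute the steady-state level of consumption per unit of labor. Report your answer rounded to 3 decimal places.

c* = 2.511

In steady state, investment equals break-even investment: s·k^α = (n + δ)·k.
Rearranging, k^(1−α) = s / (n + δ).
k^0.53 = 0.21 / (0.018 + 0.039) = 0.21 / 0.057 = 3.6842
k* = 3.6842^(1/0.53) ≈ 11.7104
y* = (k*)^α = 11.7104^0.47 ≈ 3.1785
c* = (1 − s)·y* = (1 − 0.21) × 3.1785 ≈ 2.5110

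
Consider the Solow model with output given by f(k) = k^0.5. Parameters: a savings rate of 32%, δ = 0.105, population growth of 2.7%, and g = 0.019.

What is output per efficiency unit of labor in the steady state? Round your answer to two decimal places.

At the steady state, Δk = 0, so s·k^α = (n + g + δ)·k.
Dividing both sides by k: k^(1−α) = s / (n + g + δ).
k^0.5 = 0.32 / (0.027 + 0.019 + 0.105) = 0.32 / 0.151 = 2.1192
k* = 2.1192^(1/0.5) ≈ 4.4910
y* = (k*)^α = 4.4910^0.5 ≈ 2.1192

y* ≈ 2.12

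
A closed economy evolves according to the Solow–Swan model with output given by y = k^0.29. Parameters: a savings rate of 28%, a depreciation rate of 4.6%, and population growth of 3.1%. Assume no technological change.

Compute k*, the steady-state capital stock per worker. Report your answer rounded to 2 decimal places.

k* ≈ 6.16

In steady state, investment equals break-even investment: s·k^α = (n + δ)·k.
Rearranging, k^(1−α) = s / (n + δ).
k^0.71 = 0.28 / (0.031 + 0.046) = 0.28 / 0.077 = 3.6364
k* = 3.6364^(1/0.71) ≈ 6.1614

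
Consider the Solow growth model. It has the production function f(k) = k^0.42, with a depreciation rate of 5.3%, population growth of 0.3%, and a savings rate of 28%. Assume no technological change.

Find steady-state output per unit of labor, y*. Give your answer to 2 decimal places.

y* ≈ 3.21

In steady state, investment equals break-even investment: s·k^α = (n + δ)·k.
Dividing both sides by k: k^(1−α) = s / (n + δ).
k^0.58 = 0.28 / (0.003 + 0.053) = 0.28 / 0.056 = 5.0000
k* = 5.0000^(1/0.58) ≈ 16.0369
y* = (k*)^α = 16.0369^0.42 ≈ 3.2074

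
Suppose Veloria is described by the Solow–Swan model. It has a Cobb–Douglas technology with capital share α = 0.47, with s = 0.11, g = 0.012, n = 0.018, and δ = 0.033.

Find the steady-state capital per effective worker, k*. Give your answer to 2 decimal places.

k* = 2.86

Steady state requires s·f(k) = (n + g + δ)·k, i.e. s·k^α = (n + g + δ)·k.
Dividing both sides by k: k^(1−α) = s / (n + g + δ).
k^0.53 = 0.11 / (0.018 + 0.012 + 0.033) = 0.11 / 0.063 = 1.7460
k* = 1.7460^(1/0.53) ≈ 2.8621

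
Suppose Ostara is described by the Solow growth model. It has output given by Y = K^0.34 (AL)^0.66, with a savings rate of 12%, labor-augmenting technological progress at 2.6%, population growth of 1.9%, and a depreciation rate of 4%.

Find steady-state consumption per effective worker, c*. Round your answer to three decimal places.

c* = 1.051

Steady state requires s·f(k) = (n + g + δ)·k, i.e. s·k^α = (n + g + δ)·k.
Rearranging, k^(1−α) = s / (n + g + δ).
k^0.66 = 0.12 / (0.019 + 0.026 + 0.040) = 0.12 / 0.085 = 1.4118
k* = 1.4118^(1/0.66) ≈ 1.6863
y* = (k*)^α = 1.6863^0.34 ≈ 1.1944
c* = (1 − s)·y* = (1 − 0.12) × 1.1944 ≈ 1.0511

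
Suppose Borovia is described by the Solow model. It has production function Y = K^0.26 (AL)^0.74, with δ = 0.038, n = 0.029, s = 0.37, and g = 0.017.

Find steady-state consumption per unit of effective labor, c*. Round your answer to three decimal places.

Steady state requires s·f(k) = (n + g + δ)·k, i.e. s·k^α = (n + g + δ)·k.
Rearranging, k^(1−α) = s / (n + g + δ).
k^0.74 = 0.37 / (0.029 + 0.017 + 0.038) = 0.37 / 0.084 = 4.4048
k* = 4.4048^(1/0.74) ≈ 7.4160
y* = (k*)^α = 7.4160^0.26 ≈ 1.6836
c* = (1 − s)·y* = (1 − 0.37) × 1.6836 ≈ 1.0607

c* = 1.061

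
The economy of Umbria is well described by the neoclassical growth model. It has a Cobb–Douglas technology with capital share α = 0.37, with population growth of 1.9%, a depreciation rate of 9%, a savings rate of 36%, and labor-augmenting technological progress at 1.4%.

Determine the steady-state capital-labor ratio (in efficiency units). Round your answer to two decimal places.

k* ≈ 5.50

Steady state requires s·f(k) = (n + g + δ)·k, i.e. s·k^α = (n + g + δ)·k.
Rearranging, k^(1−α) = s / (n + g + δ).
k^0.63 = 0.36 / (0.019 + 0.014 + 0.090) = 0.36 / 0.123 = 2.9268
k* = 2.9268^(1/0.63) ≈ 5.4993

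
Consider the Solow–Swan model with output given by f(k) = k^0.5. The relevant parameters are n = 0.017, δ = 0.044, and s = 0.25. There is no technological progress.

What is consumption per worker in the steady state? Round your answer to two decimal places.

c* ≈ 3.07

At the steady state, Δk = 0, so s·k^α = (n + δ)·k.
Rearranging, k^(1−α) = s / (n + δ).
k^0.5 = 0.25 / (0.017 + 0.044) = 0.25 / 0.061 = 4.0984
k* = 4.0984^(1/0.5) ≈ 16.7969
y* = (k*)^α = 16.7969^0.5 ≈ 4.0984
c* = (1 − s)·y* = (1 − 0.25) × 4.0984 ≈ 3.0738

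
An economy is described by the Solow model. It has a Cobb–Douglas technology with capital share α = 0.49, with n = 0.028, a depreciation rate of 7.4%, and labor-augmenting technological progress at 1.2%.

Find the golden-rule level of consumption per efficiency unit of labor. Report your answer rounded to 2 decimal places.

c_gold ≈ 2.07

At the golden rule, f'(k) = n + g + δ, so α·k^(α−1) = n + g + δ and k_gold = (α/(n + g + δ))^(1/(1−α)).
k_gold = (0.49/0.114)^(1/0.51) = 4.2982^1.9608 ≈ 17.4481
c_gold = f(k_gold) − (n + g + δ)·k_gold = 4.0594 − 0.114×17.4481 ≈ 2.0703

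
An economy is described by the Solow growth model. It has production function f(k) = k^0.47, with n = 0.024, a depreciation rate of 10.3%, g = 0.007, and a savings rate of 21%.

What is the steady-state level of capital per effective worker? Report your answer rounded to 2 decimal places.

At the steady state, Δk = 0, so s·k^α = (n + g + δ)·k.
Rearranging, k^(1−α) = s / (n + g + δ).
k^0.53 = 0.21 / (0.024 + 0.007 + 0.103) = 0.21 / 0.134 = 1.5672
k* = 1.5672^(1/0.53) ≈ 2.3343

k* ≈ 2.33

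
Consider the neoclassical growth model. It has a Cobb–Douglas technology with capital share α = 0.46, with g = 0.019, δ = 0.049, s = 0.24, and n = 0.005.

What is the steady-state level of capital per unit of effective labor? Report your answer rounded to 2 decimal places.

In steady state, investment equals break-even investment: s·k^α = (n + g + δ)·k.
Rearranging, k^(1−α) = s / (n + g + δ).
k^0.54 = 0.24 / (0.005 + 0.019 + 0.049) = 0.24 / 0.073 = 3.2877
k* = 3.2877^(1/0.54) ≈ 9.0617

k* ≈ 9.06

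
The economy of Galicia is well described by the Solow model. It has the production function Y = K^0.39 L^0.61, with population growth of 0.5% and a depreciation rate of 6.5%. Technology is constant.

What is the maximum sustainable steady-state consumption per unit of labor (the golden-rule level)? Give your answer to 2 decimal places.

At the golden rule, f'(k) = n + δ, so α·k^(α−1) = n + δ and k_gold = (α/(n + δ))^(1/(1−α)).
k_gold = (0.39/0.070)^(1/0.61) = 5.5714^1.6393 ≈ 16.7055
c_gold = f(k_gold) − (n + δ)·k_gold = 2.9986 − 0.070×16.7055 ≈ 1.8292

c_gold ≈ 1.83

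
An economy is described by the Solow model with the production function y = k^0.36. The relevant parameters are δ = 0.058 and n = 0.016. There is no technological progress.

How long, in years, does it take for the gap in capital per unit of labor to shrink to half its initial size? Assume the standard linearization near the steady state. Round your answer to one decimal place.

t_½ ≈ 14.6 years

Near the steady state the convergence rate is λ = (1 − α)(n + δ).
λ = (1 − 0.36) × 0.074 = 0.64 × 0.074 = 0.04736
Half-life = ln 2 / λ = 0.6931 / 0.04736 ≈ 14.63 years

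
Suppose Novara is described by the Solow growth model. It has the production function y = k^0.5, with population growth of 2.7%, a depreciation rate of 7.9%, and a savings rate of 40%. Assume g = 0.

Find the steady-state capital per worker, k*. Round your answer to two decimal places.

k* ≈ 14.24

Steady state requires s·f(k) = (n + δ)·k, i.e. s·k^α = (n + δ)·k.
Rearranging, k^(1−α) = s / (n + δ).
k^0.5 = 0.40 / (0.027 + 0.079) = 0.40 / 0.106 = 3.7736
k* = 3.7736^(1/0.5) ≈ 14.2401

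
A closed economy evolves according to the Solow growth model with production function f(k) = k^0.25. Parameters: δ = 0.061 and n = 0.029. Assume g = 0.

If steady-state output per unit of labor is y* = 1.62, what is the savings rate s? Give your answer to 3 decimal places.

s ≈ 0.383

In steady state, investment equals break-even investment: s·k^α = (n + δ)·k.
Since y* = [s/(n + δ)]^(α/(1−α)), we have s/(n + δ) = (y*)^((1−α)/α) = 1.62^3 = 4.2515.
Therefore s = 4.2515 × (n + δ) = 4.2515 × 0.090 = 0.3826.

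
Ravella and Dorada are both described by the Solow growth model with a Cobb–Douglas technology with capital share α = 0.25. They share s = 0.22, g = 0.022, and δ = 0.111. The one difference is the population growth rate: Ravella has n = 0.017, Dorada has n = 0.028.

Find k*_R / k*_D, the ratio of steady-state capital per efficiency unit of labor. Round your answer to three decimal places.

k*_R / k*_D ≈ 1.099

Steady-state k* = [s/(n + g + δ)]^(1/(1−α)), so the ratio is [ (s_R/(n + g + δ)_R) / (s_D/(n + g + δ)_D) ]^1.3333.
s_R/(n + g + δ)_R = 0.22/0.150 = 1.4667; s_D/(n + g + δ)_D = 0.22/0.161 = 1.3665.
Ratio = (1.4667/1.3665)^1.3333 = 1.0733^1.3333 ≈ 1.0989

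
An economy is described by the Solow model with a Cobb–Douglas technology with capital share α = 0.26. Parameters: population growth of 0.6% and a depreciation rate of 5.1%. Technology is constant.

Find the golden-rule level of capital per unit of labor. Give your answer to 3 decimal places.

The golden rule sets f'(k) = n + δ, i.e. α·k^(α−1) = n + δ.
So k^(1−α) = α / (n + δ) = 0.26 / 0.057 = 4.5614.
k_gold = 4.5614^(1/0.74) ≈ 7.7745

k_gold ≈ 7.775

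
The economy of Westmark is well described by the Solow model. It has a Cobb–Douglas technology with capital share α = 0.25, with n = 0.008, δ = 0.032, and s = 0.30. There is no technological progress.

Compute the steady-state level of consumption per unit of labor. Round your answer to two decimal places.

c* ≈ 1.37

At the steady state, Δk = 0, so s·k^α = (n + δ)·k.
Dividing both sides by k: k^(1−α) = s / (n + δ).
k^0.75 = 0.30 / (0.008 + 0.032) = 0.30 / 0.040 = 7.5000
k* = 7.5000^(1/0.75) ≈ 14.6808
y* = (k*)^α = 14.6808^0.25 ≈ 1.9574
c* = (1 − s)·y* = (1 − 0.30) × 1.9574 ≈ 1.3702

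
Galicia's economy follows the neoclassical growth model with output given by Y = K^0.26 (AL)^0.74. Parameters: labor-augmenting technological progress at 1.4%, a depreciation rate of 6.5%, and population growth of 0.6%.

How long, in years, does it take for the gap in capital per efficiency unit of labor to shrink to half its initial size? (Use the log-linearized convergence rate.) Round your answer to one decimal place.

Near the steady state the convergence rate is λ = (1 − α)(n + g + δ).
λ = (1 − 0.26) × 0.085 = 0.74 × 0.085 = 0.0629
Half-life = ln 2 / λ = 0.6931 / 0.0629 ≈ 11.02 years

t_½ ≈ 11.0 years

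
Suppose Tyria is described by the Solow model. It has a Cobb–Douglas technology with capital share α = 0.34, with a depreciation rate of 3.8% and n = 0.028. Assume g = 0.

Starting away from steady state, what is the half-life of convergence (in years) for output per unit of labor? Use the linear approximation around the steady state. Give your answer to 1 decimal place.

half-life ≈ 15.9 years

Near the steady state the convergence rate is λ = (1 − α)(n + δ).
λ = (1 − 0.34) × 0.066 = 0.66 × 0.066 = 0.04356
Half-life = ln 2 / λ = 0.6931 / 0.04356 ≈ 15.91 years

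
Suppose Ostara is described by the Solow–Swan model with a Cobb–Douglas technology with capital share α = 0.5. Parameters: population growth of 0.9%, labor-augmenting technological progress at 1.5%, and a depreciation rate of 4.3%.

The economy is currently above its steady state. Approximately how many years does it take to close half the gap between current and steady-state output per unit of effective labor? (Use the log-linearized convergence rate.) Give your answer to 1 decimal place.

Near the steady state the convergence rate is λ = (1 − α)(n + g + δ).
λ = (1 − 0.5) × 0.067 = 0.5 × 0.067 = 0.0335
Half-life = ln 2 / λ = 0.6931 / 0.0335 ≈ 20.69 years

about 20.7 years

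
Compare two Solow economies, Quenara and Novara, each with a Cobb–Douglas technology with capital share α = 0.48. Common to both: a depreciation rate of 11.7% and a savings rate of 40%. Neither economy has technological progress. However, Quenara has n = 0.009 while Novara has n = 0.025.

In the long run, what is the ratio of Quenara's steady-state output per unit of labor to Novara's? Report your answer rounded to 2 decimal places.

y*_Q / y*_N ≈ 1.12

Steady-state y* = [s/(n + δ)]^(α/(1−α)), so the ratio is [ (s_Q/(n + δ)_Q) / (s_N/(n + δ)_N) ]^0.9231.
s_Q/(n + δ)_Q = 0.40/0.126 = 3.1746; s_N/(n + δ)_N = 0.40/0.142 = 2.8169.
Ratio = (3.1746/2.8169)^0.9231 = 1.1270^0.9231 ≈ 1.1167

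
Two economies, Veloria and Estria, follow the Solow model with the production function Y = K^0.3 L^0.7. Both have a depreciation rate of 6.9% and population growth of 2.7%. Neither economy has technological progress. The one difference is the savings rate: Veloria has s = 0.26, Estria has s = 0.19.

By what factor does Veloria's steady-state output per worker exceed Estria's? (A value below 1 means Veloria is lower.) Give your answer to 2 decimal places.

Steady-state y* = [s/(n + δ)]^(α/(1−α)), so the ratio is [ (s_V/(n + δ)_V) / (s_E/(n + δ)_E) ]^0.4286.
s_V/(n + δ)_V = 0.26/0.096 = 2.7083; s_E/(n + δ)_E = 0.19/0.096 = 1.9792.
Ratio = (2.7083/1.9792)^0.4286 = 1.3684^0.4286 ≈ 1.1439

ratio ≈ 1.14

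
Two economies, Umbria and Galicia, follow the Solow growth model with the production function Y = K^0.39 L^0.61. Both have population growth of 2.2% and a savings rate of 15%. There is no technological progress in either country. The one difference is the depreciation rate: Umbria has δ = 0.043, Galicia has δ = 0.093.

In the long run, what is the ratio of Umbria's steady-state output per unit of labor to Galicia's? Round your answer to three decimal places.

y*_U / y*_G ≈ 1.440

Steady-state y* = [s/(n + δ)]^(α/(1−α)), so the ratio is [ (s_U/(n + δ)_U) / (s_G/(n + δ)_G) ]^0.6393.
s_U/(n + δ)_U = 0.15/0.065 = 2.3077; s_G/(n + δ)_G = 0.15/0.115 = 1.3043.
Ratio = (2.3077/1.3043)^0.6393 = 1.7693^0.6393 ≈ 1.4402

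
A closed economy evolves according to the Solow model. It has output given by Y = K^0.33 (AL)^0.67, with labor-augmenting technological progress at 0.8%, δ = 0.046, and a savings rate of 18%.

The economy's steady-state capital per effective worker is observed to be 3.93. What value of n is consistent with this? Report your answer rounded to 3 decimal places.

At the steady state, Δk = 0, so s·k^α = (n + g + δ)·k.
So s / (n + g + δ) = (k*)^(1−α) = 3.93^0.67 = 2.5017.
Therefore n + g + δ = s / 2.5017 = 0.18 / 2.5017 = 0.0720, so n = 0.0720 − 0.054 = 0.0180.

n ≈ 0.018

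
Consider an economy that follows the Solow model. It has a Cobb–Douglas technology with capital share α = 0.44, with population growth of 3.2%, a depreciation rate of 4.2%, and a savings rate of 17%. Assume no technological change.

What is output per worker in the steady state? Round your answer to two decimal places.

y* ≈ 1.92

In steady state, investment equals break-even investment: s·k^α = (n + δ)·k.
Rearranging, k^(1−α) = s / (n + δ).
k^0.56 = 0.17 / (0.032 + 0.042) = 0.17 / 0.074 = 2.2973
k* = 2.2973^(1/0.56) ≈ 4.4160
y* = (k*)^α = 4.4160^0.44 ≈ 1.9223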